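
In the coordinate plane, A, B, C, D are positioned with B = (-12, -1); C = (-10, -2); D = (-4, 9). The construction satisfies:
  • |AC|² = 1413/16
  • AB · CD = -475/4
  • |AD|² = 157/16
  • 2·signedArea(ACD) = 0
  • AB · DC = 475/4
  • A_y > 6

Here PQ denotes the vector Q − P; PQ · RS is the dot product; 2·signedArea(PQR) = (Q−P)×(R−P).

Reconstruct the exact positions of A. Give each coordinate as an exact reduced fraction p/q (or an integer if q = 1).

1. A_x = -11/2  [2·signedArea(ACD) = 0 ∩ AB · CD = -475/4]
2. A_y = 25/4  [2·signedArea(ACD) = 0 ∩ AB · CD = -475/4]
   → A = (-11/2, 25/4)

A = (-11/2, 25/4)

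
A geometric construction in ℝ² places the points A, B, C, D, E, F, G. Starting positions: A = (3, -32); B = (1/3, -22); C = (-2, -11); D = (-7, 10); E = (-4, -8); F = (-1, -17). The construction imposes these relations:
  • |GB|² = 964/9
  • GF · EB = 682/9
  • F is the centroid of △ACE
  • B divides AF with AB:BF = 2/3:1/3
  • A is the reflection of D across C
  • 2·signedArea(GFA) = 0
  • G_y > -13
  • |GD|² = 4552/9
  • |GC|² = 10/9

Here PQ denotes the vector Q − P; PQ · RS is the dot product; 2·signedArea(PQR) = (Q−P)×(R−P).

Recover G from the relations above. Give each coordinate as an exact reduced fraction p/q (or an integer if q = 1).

G = (-7/3, -12)

1. G_x = -7/3  [2·signedArea(GFA) = 0 ∩ GF · EB = 682/9]
2. G_y = -12  [2·signedArea(GFA) = 0 ∩ GF · EB = 682/9]
   → G = (-7/3, -12)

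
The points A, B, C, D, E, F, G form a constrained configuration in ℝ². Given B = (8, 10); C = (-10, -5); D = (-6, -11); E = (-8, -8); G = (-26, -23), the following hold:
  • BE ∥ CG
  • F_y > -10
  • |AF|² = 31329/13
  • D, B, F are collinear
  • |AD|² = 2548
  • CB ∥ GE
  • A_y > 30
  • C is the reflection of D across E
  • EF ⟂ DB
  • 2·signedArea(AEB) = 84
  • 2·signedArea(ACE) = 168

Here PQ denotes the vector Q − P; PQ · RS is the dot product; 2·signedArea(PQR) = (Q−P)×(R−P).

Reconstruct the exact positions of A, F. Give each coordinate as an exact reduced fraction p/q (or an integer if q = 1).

1. A_x = 22  [2·signedArea(ACE) = 168 ∩ 2·signedArea(AEB) = 84]
2. A_y = 31  [2·signedArea(ACE) = 168 ∩ 2·signedArea(AEB) = 84]
   → A = (22, 31)
3. F_x = -68/13  [D, B, F are collinear ∩ EF ⟂ DB]
4. F_y = -128/13  [D, B, F are collinear ∩ EF ⟂ DB]
   → F = (-68/13, -128/13)

A = (22, 31)
F = (-68/13, -128/13)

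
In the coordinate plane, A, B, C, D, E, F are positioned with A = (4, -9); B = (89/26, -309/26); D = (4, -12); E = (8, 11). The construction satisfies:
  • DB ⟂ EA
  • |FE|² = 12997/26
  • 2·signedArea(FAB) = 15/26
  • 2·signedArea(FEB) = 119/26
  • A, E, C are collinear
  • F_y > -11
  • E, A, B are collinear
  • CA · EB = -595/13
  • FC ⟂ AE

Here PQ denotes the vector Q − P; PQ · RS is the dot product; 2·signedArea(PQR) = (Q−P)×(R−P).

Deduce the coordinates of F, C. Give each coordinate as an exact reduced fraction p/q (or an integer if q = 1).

1. C_x = 47/13  [A, E, C are collinear ∩ CA · EB = -595/13]
2. C_y = -142/13  [A, E, C are collinear ∩ CA · EB = -595/13]
   → C = (47/13, -142/13)
3. F_x = 99/26  [2·signedArea(FEB) = 119/26 ∩ FC ⟂ AE]
4. F_y = -285/26  [2·signedArea(FEB) = 119/26 ∩ FC ⟂ AE]
   → F = (99/26, -285/26)

C = (47/13, -142/13)
F = (99/26, -285/26)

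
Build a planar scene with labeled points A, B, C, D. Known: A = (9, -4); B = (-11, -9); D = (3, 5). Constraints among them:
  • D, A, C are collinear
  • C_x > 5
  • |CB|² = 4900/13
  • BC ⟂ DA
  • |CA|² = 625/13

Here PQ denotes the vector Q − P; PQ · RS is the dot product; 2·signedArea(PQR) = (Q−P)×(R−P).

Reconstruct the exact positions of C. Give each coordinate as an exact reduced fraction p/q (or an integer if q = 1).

1. C_x = 67/13  [D, A, C are collinear ∩ BC ⟂ DA]
2. C_y = 23/13  [D, A, C are collinear ∩ BC ⟂ DA]
   → C = (67/13, 23/13)

C = (67/13, 23/13)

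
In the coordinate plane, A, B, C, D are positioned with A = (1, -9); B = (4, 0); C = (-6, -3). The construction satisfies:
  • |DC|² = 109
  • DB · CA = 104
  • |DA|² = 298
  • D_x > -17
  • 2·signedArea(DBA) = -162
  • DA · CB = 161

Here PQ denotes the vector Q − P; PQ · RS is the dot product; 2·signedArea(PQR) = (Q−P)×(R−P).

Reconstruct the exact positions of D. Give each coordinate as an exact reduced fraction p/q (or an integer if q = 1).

1. D_x = -16  [DA · CB = 161 ∩ DB · CA = 104]
2. D_y = -6  [DA · CB = 161 ∩ DB · CA = 104]
   → D = (-16, -6)

D = (-16, -6)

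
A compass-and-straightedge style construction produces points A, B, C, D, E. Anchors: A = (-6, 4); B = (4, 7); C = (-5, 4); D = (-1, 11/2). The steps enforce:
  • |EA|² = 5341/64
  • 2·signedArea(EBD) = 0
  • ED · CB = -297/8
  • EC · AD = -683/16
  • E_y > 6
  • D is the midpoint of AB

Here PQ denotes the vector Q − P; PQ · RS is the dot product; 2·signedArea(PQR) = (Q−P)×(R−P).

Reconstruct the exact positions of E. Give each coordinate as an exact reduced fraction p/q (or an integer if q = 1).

E = (11/4, 53/8)

1. E_x = 11/4  [2·signedArea(EBD) = 0 ∩ EC · AD = -683/16]
2. E_y = 53/8  [2·signedArea(EBD) = 0 ∩ EC · AD = -683/16]
   → E = (11/4, 53/8)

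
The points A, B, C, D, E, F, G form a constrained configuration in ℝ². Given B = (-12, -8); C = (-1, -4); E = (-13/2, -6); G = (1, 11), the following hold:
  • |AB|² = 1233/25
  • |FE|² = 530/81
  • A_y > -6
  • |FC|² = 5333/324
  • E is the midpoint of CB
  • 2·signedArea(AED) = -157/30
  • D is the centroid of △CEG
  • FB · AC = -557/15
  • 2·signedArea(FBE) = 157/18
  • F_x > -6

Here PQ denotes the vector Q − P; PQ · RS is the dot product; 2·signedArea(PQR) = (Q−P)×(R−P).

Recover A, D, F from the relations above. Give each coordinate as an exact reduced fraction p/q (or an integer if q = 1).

A = (-27/5, -28/5)
D = (-13/6, 1/3)
F = (-91/18, -35/9)

1. D_x = -13/6  [D is the centroid of △CEG]
2. D_y = 1/3  [D is the centroid of △CEG]
   → D = (-13/6, 1/3)
3. F_x = -91/18  [line -2·x + 11/2·y + 203/18 = 0 ∩ |FE|² = 530/81]
4. F_y = -35/9  [line -2·x + 11/2·y + 203/18 = 0 ∩ |FE|² = 530/81]
   → F = (-91/18, -35/9)
5. A_x = -27/5  [2·signedArea(AED) = -157/30 ∩ FB · AC = -557/15]
6. A_y = -28/5  [2·signedArea(AED) = -157/30 ∩ FB · AC = -557/15]
   → A = (-27/5, -28/5)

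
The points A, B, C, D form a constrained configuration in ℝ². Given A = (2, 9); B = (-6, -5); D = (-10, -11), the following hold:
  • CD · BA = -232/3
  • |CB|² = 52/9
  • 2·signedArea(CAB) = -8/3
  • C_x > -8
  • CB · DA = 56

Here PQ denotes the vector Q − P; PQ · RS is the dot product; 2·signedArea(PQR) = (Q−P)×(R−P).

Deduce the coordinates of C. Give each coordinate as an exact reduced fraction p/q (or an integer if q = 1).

1. C_x = -22/3  [CD · BA = -232/3 ∩ CB · DA = 56]
2. C_y = -7  [CD · BA = -232/3 ∩ CB · DA = 56]
   → C = (-22/3, -7)

C = (-22/3, -7)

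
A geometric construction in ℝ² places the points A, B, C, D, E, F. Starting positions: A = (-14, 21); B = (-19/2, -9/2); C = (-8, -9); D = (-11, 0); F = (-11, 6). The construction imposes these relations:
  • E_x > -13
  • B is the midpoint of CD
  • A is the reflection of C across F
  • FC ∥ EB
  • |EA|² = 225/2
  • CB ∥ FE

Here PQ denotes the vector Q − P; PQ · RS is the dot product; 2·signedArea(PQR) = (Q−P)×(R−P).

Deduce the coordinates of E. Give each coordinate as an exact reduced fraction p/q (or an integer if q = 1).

E = (-25/2, 21/2)

1. E_x = -25/2  [FC ∥ EB ∩ CB ∥ FE]
2. E_y = 21/2  [FC ∥ EB ∩ CB ∥ FE]
   → E = (-25/2, 21/2)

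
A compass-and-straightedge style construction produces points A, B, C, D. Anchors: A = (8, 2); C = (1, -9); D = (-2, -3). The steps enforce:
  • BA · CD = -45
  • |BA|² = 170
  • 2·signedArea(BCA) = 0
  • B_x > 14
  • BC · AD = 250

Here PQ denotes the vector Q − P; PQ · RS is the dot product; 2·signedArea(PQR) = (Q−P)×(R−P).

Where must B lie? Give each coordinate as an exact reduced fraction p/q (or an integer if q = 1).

B = (15, 13)

1. B_x = 15  [2·signedArea(BCA) = 0 ∩ BC · AD = 250]
2. B_y = 13  [2·signedArea(BCA) = 0 ∩ BC · AD = 250]
   → B = (15, 13)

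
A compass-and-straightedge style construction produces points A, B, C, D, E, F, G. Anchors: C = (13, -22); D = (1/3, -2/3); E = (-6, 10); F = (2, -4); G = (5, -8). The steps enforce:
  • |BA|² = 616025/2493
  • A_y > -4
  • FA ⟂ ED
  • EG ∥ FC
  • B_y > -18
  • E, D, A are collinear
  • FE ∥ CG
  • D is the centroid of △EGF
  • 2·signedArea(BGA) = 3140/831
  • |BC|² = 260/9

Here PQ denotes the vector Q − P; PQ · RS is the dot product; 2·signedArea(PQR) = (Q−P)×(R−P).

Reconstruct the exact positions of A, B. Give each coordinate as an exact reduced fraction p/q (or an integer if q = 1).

A = (618/277, -1070/277)
B = (31/3, -52/3)

1. A_x = 618/277  [E, D, A are collinear ∩ FA ⟂ ED]
2. A_y = -1070/277  [E, D, A are collinear ∩ FA ⟂ ED]
   → A = (618/277, -1070/277)
3. B_x = 31/3  [line -1146/277·x + -767/277·y + -4358/831 = 0 ∩ |BC|² = 260/9]
4. B_y = -52/3  [line -1146/277·x + -767/277·y + -4358/831 = 0 ∩ |BC|² = 260/9]
   → B = (31/3, -52/3)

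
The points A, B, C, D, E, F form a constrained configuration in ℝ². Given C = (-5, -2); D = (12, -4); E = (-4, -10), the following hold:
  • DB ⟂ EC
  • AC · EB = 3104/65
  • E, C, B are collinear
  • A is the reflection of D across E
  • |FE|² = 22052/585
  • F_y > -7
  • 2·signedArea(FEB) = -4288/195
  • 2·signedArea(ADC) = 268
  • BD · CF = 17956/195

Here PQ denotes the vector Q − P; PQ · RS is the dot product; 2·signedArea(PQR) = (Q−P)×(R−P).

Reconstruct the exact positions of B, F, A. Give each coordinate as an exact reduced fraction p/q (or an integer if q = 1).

1. B_x = -292/65  [E, C, B are collinear ∩ DB ⟂ EC]
2. B_y = -394/65  [E, C, B are collinear ∩ DB ⟂ EC]
   → B = (-292/65, -394/65)
3. F_x = 76/65  [line -256/65·x + -32/65·y + 256/195 = 0 ∩ |FE|² = 22052/585]
4. F_y = -1304/195  [line -256/65·x + -32/65·y + 256/195 = 0 ∩ |FE|² = 22052/585]
   → F = (76/65, -1304/195)
5. A_x = -20  [A is the reflection of D across E]
6. A_y = -16  [A is the reflection of D across E]
   → A = (-20, -16)

A = (-20, -16)
B = (-292/65, -394/65)
F = (76/65, -1304/195)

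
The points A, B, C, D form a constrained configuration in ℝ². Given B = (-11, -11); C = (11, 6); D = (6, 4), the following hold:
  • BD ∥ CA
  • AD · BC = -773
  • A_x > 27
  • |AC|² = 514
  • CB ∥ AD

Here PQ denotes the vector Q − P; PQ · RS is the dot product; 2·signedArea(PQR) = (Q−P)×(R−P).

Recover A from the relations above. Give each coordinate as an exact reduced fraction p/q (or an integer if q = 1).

A = (28, 21)

1. A_x = 28  [CB ∥ AD ∩ BD ∥ CA]
2. A_y = 21  [CB ∥ AD ∩ BD ∥ CA]
   → A = (28, 21)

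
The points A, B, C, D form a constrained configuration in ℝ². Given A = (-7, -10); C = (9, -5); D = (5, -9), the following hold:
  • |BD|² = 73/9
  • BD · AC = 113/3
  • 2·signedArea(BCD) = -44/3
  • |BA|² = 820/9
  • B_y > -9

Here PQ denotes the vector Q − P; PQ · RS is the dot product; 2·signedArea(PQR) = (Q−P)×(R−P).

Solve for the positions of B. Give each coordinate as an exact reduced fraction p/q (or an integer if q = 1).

1. B_x = 7/3  [BD · AC = 113/3 ∩ 2·signedArea(BCD) = -44/3]
2. B_y = -8  [BD · AC = 113/3 ∩ 2·signedArea(BCD) = -44/3]
   → B = (7/3, -8)

B = (7/3, -8)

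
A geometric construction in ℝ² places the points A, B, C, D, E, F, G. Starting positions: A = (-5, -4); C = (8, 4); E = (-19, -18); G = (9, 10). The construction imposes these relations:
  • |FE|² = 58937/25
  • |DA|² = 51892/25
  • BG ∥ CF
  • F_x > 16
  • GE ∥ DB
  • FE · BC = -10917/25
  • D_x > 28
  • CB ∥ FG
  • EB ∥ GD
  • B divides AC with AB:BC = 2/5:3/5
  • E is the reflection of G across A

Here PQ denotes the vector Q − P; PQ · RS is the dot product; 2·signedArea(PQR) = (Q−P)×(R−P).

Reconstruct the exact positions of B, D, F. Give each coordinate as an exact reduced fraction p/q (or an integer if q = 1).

1. B_x = 1/5  [B divides AC with AB:BC = 2/5:3/5]
2. B_y = -4/5  [B divides AC with AB:BC = 2/5:3/5]
   → B = (1/5, -4/5)
3. D_x = 141/5  [GE ∥ DB ∩ EB ∥ GD]
4. D_y = 136/5  [GE ∥ DB ∩ EB ∥ GD]
   → D = (141/5, 136/5)
5. F_x = 84/5  [CB ∥ FG ∩ BG ∥ CF]
6. F_y = 74/5  [CB ∥ FG ∩ BG ∥ CF]
   → F = (84/5, 74/5)

B = (1/5, -4/5)
D = (141/5, 136/5)
F = (84/5, 74/5)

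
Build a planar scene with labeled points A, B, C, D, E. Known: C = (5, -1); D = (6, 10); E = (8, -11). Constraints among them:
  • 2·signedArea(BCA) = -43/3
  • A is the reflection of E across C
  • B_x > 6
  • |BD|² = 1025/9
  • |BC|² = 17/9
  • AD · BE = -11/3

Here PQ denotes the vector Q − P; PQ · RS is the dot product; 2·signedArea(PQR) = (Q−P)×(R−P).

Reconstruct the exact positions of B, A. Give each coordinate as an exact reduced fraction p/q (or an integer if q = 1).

A = (2, 9)
B = (19/3, -2/3)

1. A_x = 2  [A is the reflection of E across C]
2. A_y = 9  [A is the reflection of E across C]
   → A = (2, 9)
3. B_x = 19/3  [2·signedArea(BCA) = -43/3 ∩ AD · BE = -11/3]
4. B_y = -2/3  [2·signedArea(BCA) = -43/3 ∩ AD · BE = -11/3]
   → B = (19/3, -2/3)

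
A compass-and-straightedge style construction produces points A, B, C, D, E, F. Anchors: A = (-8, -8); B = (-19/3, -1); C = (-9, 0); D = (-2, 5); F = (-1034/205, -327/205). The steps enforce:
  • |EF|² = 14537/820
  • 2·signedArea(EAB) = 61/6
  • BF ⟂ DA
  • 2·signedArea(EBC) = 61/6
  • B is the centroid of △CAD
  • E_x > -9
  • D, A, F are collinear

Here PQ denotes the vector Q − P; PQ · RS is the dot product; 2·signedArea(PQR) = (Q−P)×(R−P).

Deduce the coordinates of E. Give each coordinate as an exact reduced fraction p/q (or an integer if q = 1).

E = (-17/2, -4)

1. E_x = -17/2  [2·signedArea(EAB) = 61/6 ∩ 2·signedArea(EBC) = 61/6]
2. E_y = -4  [2·signedArea(EAB) = 61/6 ∩ 2·signedArea(EBC) = 61/6]
   → E = (-17/2, -4)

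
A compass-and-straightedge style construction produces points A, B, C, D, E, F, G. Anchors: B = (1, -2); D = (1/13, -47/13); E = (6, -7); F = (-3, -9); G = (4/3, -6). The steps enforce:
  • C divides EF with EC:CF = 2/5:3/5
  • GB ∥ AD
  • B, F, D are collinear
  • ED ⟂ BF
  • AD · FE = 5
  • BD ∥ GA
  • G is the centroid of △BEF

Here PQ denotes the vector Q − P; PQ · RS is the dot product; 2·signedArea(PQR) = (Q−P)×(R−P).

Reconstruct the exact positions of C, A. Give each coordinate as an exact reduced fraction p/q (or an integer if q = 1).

1. C_x = 12/5  [C divides EF with EC:CF = 2/5:3/5]
2. C_y = -39/5  [C divides EF with EC:CF = 2/5:3/5]
   → C = (12/5, -39/5)
3. A_x = 16/39  [GB ∥ AD ∩ BD ∥ GA]
4. A_y = -99/13  [GB ∥ AD ∩ BD ∥ GA]
   → A = (16/39, -99/13)

A = (16/39, -99/13)
C = (12/5, -39/5)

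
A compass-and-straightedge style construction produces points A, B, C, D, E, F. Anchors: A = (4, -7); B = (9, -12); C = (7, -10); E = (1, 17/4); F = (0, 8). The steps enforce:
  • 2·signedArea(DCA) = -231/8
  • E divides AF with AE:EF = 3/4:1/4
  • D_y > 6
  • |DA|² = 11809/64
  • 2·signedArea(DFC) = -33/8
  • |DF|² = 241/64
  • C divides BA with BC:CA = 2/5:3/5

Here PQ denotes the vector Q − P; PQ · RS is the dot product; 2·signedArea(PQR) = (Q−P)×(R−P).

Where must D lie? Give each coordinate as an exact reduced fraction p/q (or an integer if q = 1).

D = (1/2, 49/8)

1. D_x = 1/2  [2·signedArea(DFC) = -33/8 ∩ 2·signedArea(DCA) = -231/8]
2. D_y = 49/8  [2·signedArea(DFC) = -33/8 ∩ 2·signedArea(DCA) = -231/8]
   → D = (1/2, 49/8)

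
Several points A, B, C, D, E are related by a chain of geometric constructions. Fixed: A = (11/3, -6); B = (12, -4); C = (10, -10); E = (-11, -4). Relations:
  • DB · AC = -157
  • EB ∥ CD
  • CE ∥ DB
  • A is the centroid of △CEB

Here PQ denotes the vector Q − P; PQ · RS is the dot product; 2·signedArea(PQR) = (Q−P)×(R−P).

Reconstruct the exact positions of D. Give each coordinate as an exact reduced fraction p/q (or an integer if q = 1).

1. D_x = 33  [CE ∥ DB ∩ EB ∥ CD]
2. D_y = -10  [CE ∥ DB ∩ EB ∥ CD]
   → D = (33, -10)

D = (33, -10)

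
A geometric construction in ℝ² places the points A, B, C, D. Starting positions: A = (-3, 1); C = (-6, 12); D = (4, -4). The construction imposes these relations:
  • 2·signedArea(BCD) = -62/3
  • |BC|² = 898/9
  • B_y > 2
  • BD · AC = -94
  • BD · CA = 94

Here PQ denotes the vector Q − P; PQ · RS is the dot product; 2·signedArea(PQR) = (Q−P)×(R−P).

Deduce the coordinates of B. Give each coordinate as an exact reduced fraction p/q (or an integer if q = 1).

1. B_x = -5/3  [BD · AC = -94 ∩ 2·signedArea(BCD) = -62/3]
2. B_y = 3  [BD · AC = -94 ∩ 2·signedArea(BCD) = -62/3]
   → B = (-5/3, 3)

B = (-5/3, 3)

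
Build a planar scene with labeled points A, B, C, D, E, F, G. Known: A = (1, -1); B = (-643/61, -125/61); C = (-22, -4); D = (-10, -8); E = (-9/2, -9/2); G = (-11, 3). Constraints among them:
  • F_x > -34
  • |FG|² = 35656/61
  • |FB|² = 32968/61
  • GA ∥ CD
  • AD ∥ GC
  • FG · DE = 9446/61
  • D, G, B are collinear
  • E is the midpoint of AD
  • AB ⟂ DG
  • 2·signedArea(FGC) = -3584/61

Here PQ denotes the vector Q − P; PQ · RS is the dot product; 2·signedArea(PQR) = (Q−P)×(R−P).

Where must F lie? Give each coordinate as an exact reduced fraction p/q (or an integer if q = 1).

F = (-2041/61, -363/61)

1. F_x = -2041/61  [FG · DE = 9446/61 ∩ 2·signedArea(FGC) = -3584/61]
2. F_y = -363/61  [FG · DE = 9446/61 ∩ 2·signedArea(FGC) = -3584/61]
   → F = (-2041/61, -363/61)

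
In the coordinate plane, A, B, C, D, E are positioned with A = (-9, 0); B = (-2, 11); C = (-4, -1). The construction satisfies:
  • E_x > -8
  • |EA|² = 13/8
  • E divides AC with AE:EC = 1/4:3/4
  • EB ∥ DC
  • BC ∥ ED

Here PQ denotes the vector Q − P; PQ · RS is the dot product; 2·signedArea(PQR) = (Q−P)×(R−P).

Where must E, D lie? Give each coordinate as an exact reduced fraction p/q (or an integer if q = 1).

D = (-39/4, -49/4)
E = (-31/4, -1/4)

1. E_x = -31/4  [E divides AC with AE:EC = 1/4:3/4]
2. E_y = -1/4  [E divides AC with AE:EC = 1/4:3/4]
   → E = (-31/4, -1/4)
3. D_x = -39/4  [EB ∥ DC ∩ BC ∥ ED]
4. D_y = -49/4  [EB ∥ DC ∩ BC ∥ ED]
   → D = (-39/4, -49/4)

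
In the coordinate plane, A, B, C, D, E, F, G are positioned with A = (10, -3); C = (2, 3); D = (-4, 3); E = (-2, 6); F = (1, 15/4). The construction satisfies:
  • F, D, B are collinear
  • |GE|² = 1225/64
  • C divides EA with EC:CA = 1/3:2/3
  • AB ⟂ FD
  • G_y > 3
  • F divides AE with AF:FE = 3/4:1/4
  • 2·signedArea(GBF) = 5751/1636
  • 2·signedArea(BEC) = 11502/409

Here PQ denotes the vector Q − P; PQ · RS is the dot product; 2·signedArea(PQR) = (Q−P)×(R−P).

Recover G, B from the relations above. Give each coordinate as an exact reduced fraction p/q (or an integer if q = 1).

B = (3604/409, 2013/409)
G = (3/2, 27/8)

1. B_x = 3604/409  [F, D, B are collinear ∩ AB ⟂ FD]
2. B_y = 2013/409  [F, D, B are collinear ∩ AB ⟂ FD]
   → B = (3604/409, 2013/409)
3. G_x = 3/2  [line 1917/1636·x + -3195/409·y + 40257/1636 = 0 ∩ |GE|² = 1225/64]
4. G_y = 27/8  [line 1917/1636·x + -3195/409·y + 40257/1636 = 0 ∩ |GE|² = 1225/64]
   → G = (3/2, 27/8)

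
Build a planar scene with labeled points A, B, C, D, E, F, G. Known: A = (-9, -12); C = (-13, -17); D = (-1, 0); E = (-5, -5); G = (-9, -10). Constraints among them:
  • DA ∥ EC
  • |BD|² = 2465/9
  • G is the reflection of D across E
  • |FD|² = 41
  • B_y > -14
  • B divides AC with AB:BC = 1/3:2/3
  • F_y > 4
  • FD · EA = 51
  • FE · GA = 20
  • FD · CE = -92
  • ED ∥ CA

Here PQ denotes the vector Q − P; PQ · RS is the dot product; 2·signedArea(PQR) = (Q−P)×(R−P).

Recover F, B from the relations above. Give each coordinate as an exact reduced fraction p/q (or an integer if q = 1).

B = (-31/3, -41/3)
F = (3, 5)

1. F_x = 3  [FD · CE = -92 ∩ FD · EA = 51]
2. F_y = 5  [FD · CE = -92 ∩ FD · EA = 51]
   → F = (3, 5)
3. B_x = -31/3  [B divides AC with AB:BC = 1/3:2/3]
4. B_y = -41/3  [B divides AC with AB:BC = 1/3:2/3]
   → B = (-31/3, -41/3)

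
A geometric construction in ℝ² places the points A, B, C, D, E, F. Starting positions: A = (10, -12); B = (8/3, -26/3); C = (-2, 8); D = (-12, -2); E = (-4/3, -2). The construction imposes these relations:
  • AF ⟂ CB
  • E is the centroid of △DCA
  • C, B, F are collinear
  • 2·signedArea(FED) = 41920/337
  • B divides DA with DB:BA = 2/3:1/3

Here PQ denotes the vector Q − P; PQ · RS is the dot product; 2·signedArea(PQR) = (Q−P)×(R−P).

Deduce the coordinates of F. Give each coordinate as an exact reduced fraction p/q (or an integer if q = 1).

F = (1370/337, -4604/337)

1. F_x = 1370/337  [C, B, F are collinear ∩ AF ⟂ CB]
2. F_y = -4604/337  [C, B, F are collinear ∩ AF ⟂ CB]
   → F = (1370/337, -4604/337)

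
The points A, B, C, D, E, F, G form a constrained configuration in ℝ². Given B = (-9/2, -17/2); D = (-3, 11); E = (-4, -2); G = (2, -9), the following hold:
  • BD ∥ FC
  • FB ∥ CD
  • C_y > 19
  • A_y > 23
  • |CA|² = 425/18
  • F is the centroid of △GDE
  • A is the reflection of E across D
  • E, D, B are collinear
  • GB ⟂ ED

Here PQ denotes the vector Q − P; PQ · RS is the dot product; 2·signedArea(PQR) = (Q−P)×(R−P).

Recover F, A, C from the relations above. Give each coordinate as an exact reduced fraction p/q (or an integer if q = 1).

A = (-2, 24)
C = (-1/6, 39/2)
F = (-5/3, 0)

1. F_x = -5/3  [F is the centroid of △GDE]
2. F_y = 0  [F is the centroid of △GDE]
   → F = (-5/3, 0)
3. A_x = -2  [A is the reflection of E across D]
4. A_y = 24  [A is the reflection of E across D]
   → A = (-2, 24)
5. C_x = -1/6  [FB ∥ CD ∩ BD ∥ FC]
6. C_y = 39/2  [FB ∥ CD ∩ BD ∥ FC]
   → C = (-1/6, 39/2)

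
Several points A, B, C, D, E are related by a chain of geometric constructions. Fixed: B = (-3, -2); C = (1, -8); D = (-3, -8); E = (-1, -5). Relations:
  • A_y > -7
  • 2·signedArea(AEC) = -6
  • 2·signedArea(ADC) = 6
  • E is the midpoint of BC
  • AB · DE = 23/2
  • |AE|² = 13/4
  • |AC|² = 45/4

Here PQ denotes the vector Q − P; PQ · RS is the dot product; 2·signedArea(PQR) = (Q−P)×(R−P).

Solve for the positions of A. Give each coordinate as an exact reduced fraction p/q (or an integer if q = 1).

1. A_x = -2  [AB · DE = 23/2 ∩ 2·signedArea(AEC) = -6]
2. A_y = -13/2  [AB · DE = 23/2 ∩ 2·signedArea(AEC) = -6]
   → A = (-2, -13/2)

A = (-2, -13/2)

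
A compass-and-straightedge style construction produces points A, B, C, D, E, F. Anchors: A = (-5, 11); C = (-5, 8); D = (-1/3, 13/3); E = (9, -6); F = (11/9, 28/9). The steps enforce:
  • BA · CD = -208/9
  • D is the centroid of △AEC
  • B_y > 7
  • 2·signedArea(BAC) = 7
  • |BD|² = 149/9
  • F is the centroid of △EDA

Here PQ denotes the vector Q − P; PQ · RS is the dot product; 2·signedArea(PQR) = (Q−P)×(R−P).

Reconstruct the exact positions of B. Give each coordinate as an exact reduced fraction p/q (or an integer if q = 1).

B = (-8/3, 23/3)

1. B_x = -8/3  [2·signedArea(BAC) = 7 ∩ BA · CD = -208/9]
2. B_y = 23/3  [2·signedArea(BAC) = 7 ∩ BA · CD = -208/9]
   → B = (-8/3, 23/3)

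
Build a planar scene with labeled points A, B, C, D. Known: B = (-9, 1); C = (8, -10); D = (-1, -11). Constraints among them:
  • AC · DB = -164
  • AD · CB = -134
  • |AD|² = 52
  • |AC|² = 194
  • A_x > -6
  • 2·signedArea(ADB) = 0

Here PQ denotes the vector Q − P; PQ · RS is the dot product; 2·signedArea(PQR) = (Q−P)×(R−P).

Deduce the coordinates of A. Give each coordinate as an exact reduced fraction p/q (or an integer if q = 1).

1. A_x = -5  [2·signedArea(ADB) = 0 ∩ AC · DB = -164]
2. A_y = -5  [2·signedArea(ADB) = 0 ∩ AC · DB = -164]
   → A = (-5, -5)

A = (-5, -5)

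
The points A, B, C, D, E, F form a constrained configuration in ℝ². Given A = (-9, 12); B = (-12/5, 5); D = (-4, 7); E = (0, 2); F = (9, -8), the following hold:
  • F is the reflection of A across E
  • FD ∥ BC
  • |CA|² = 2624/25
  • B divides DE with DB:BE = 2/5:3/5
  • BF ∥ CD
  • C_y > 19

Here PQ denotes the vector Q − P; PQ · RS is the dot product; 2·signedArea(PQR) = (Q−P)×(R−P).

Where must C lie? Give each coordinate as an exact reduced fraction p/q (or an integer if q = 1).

C = (-77/5, 20)

1. C_x = -77/5  [BF ∥ CD ∩ FD ∥ BC]
2. C_y = 20  [BF ∥ CD ∩ FD ∥ BC]
   → C = (-77/5, 20)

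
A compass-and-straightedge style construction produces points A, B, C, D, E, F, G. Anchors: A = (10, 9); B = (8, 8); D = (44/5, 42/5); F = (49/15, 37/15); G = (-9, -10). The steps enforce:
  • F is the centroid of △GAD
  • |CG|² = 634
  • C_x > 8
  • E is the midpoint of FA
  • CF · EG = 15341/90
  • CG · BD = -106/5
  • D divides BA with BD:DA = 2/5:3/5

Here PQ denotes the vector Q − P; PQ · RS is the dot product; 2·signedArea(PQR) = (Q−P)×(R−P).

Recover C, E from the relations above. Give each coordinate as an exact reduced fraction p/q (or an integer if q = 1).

C = (42/5, 41/5)
E = (199/30, 86/15)

1. E_x = 199/30  [E is the midpoint of FA]
2. E_y = 86/15  [E is the midpoint of FA]
   → E = (199/30, 86/15)
3. C_x = 42/5  [CF · EG = 15341/90 ∩ CG · BD = -106/5]
4. C_y = 41/5  [CF · EG = 15341/90 ∩ CG · BD = -106/5]
   → C = (42/5, 41/5)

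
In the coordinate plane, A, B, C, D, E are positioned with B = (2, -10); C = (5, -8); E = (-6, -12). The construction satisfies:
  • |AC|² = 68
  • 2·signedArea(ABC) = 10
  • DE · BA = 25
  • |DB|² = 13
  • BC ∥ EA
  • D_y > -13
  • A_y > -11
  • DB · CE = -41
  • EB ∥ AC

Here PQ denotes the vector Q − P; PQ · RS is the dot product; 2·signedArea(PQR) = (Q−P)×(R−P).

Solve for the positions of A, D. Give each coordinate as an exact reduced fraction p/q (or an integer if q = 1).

A = (-3, -10)
D = (-1, -12)

1. A_x = -3  [EB ∥ AC ∩ BC ∥ EA]
2. A_y = -10  [EB ∥ AC ∩ BC ∥ EA]
   → A = (-3, -10)
3. D_x = -1  [DE · BA = 25 ∩ DB · CE = -41]
4. D_y = -12  [DE · BA = 25 ∩ DB · CE = -41]
   → D = (-1, -12)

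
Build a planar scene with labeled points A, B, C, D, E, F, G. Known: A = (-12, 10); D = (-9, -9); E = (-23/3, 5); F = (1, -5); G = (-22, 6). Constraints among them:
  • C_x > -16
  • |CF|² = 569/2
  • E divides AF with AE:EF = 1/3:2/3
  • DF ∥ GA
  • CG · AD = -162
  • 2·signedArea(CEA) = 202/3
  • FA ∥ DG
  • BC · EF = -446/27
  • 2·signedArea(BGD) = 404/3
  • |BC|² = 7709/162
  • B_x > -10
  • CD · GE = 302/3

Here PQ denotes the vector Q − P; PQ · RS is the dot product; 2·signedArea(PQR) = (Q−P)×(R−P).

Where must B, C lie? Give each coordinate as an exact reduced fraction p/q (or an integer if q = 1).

1. C_x = -31/2  [2·signedArea(CEA) = 202/3 ∩ CD · GE = 302/3]
2. C_y = -3/2  [2·signedArea(CEA) = 202/3 ∩ CD · GE = 302/3]
   → C = (-31/2, -3/2)
3. B_x = -86/9  [BC · EF = -446/27 ∩ 2·signedArea(BGD) = 404/3]
4. B_y = 2  [BC · EF = -446/27 ∩ 2·signedArea(BGD) = 404/3]
   → B = (-86/9, 2)

B = (-86/9, 2)
C = (-31/2, -3/2)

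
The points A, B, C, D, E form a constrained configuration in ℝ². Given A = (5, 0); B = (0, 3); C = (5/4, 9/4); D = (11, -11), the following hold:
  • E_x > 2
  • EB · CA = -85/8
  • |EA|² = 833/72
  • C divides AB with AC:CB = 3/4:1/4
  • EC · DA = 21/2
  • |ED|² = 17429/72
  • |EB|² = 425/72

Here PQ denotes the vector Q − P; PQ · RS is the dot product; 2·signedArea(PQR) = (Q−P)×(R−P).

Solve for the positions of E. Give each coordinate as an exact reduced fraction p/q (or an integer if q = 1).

E = (25/12, 7/4)

1. E_x = 25/12  [EB · CA = -85/8 ∩ EC · DA = 21/2]
2. E_y = 7/4  [EB · CA = -85/8 ∩ EC · DA = 21/2]
   → E = (25/12, 7/4)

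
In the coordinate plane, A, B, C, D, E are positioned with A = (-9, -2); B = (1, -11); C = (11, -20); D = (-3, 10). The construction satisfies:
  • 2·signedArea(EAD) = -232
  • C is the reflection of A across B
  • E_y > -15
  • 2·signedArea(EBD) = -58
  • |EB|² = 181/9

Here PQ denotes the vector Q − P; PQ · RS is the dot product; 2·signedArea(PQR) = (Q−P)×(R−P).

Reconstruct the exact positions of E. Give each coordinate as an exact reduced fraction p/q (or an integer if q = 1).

E = (13/3, -14)

1. E_x = 13/3  [2·signedArea(EAD) = -232 ∩ 2·signedArea(EBD) = -58]
2. E_y = -14  [2·signedArea(EAD) = -232 ∩ 2·signedArea(EBD) = -58]
   → E = (13/3, -14)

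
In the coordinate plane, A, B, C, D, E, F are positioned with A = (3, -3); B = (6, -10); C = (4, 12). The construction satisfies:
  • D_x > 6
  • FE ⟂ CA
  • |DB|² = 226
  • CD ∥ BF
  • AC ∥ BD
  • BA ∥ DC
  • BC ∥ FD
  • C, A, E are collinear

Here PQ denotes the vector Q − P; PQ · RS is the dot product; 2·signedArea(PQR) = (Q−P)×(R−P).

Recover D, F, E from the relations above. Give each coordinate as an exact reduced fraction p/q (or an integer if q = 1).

D = (7, 5)
E = (237/113, -1869/113)
F = (9, -17)

1. D_x = 7  [BA ∥ DC ∩ AC ∥ BD]
2. D_y = 5  [BA ∥ DC ∩ AC ∥ BD]
   → D = (7, 5)
3. F_x = 9  [BC ∥ FD ∩ CD ∥ BF]
4. F_y = -17  [BC ∥ FD ∩ CD ∥ BF]
   → F = (9, -17)
5. E_x = 237/113  [C, A, E are collinear ∩ FE ⟂ CA]
6. E_y = -1869/113  [C, A, E are collinear ∩ FE ⟂ CA]
   → E = (237/113, -1869/113)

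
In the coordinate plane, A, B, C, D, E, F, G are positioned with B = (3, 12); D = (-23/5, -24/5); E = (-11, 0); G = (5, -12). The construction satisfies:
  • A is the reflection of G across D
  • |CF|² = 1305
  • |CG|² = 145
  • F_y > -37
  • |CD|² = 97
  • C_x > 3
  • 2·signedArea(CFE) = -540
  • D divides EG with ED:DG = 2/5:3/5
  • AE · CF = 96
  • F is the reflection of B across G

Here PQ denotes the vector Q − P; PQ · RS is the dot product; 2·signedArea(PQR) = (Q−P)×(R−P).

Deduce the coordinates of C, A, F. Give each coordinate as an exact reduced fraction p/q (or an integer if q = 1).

1. A_x = -71/5  [A is the reflection of G across D]
2. A_y = 12/5  [A is the reflection of G across D]
   → A = (-71/5, 12/5)
3. F_x = 7  [F is the reflection of B across G]
4. F_y = -36  [F is the reflection of B across G]
   → F = (7, -36)
5. C_x = 4  [2·signedArea(CFE) = -540 ∩ AE · CF = 96]
6. C_y = 0  [2·signedArea(CFE) = -540 ∩ AE · CF = 96]
   → C = (4, 0)

A = (-71/5, 12/5)
C = (4, 0)
F = (7, -36)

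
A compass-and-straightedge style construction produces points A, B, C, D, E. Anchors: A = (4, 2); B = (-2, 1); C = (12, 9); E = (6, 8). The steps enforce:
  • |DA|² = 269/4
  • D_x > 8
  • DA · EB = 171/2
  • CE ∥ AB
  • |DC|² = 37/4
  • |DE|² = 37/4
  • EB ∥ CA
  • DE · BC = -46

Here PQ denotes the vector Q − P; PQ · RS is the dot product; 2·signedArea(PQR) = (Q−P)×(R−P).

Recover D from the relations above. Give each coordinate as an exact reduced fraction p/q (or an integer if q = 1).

D = (9, 17/2)

1. D_x = 9  [DE · BC = -46 ∩ DA · EB = 171/2]
2. D_y = 17/2  [DE · BC = -46 ∩ DA · EB = 171/2]
   → D = (9, 17/2)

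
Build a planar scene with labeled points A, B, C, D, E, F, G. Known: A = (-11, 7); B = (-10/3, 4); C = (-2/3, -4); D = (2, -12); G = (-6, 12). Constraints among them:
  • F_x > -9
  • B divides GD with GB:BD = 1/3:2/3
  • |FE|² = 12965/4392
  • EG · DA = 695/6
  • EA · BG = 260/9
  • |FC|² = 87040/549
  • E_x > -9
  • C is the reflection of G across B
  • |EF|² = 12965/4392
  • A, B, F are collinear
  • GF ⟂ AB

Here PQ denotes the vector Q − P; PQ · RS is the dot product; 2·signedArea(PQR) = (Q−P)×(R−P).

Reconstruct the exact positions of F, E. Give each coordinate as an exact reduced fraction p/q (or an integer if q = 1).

1. F_x = -510/61  [A, B, F are collinear ∩ GF ⟂ AB]
2. F_y = 364/61  [A, B, F are collinear ∩ GF ⟂ AB]
   → F = (-510/61, 364/61)
3. E_x = -101/12  [EA · BG = 260/9 ∩ EG · DA = 695/6]
4. E_y = 17/4  [EA · BG = 260/9 ∩ EG · DA = 695/6]
   → E = (-101/12, 17/4)

E = (-101/12, 17/4)
F = (-510/61, 364/61)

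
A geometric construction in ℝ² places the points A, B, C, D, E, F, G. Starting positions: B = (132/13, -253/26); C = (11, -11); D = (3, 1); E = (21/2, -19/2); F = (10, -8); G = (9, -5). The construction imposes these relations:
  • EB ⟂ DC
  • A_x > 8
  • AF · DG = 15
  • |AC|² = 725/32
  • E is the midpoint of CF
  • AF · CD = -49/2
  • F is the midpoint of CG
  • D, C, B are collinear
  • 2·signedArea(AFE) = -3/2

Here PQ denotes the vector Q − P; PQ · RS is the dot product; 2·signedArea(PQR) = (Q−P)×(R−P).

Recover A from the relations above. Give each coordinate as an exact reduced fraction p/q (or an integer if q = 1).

A = (69/8, -55/8)

1. A_x = 69/8  [AF · DG = 15 ∩ AF · CD = -49/2]
2. A_y = -55/8  [AF · DG = 15 ∩ AF · CD = -49/2]
   → A = (69/8, -55/8)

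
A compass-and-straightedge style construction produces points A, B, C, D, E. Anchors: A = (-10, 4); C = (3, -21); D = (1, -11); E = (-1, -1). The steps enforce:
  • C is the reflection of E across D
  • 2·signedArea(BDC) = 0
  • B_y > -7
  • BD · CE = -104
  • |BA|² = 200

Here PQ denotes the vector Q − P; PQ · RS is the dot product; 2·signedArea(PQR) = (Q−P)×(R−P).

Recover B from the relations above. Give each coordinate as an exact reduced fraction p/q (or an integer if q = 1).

1. B_x = 0  [2·signedArea(BDC) = 0 ∩ BD · CE = -104]
2. B_y = -6  [2·signedArea(BDC) = 0 ∩ BD · CE = -104]
   → B = (0, -6)

B = (0, -6)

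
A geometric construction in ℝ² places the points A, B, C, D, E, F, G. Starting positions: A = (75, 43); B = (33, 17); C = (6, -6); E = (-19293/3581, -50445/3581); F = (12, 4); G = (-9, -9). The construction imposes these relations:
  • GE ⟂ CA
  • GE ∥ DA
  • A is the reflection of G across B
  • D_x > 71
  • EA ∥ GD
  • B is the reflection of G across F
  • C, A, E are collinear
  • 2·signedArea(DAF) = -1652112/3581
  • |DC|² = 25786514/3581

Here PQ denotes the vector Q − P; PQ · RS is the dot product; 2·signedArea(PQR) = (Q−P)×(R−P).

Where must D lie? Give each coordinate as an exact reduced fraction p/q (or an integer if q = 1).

1. D_x = 255639/3581  [GE ∥ DA ∩ EA ∥ GD]
2. D_y = 172199/3581  [GE ∥ DA ∩ EA ∥ GD]
   → D = (255639/3581, 172199/3581)

D = (255639/3581, 172199/3581)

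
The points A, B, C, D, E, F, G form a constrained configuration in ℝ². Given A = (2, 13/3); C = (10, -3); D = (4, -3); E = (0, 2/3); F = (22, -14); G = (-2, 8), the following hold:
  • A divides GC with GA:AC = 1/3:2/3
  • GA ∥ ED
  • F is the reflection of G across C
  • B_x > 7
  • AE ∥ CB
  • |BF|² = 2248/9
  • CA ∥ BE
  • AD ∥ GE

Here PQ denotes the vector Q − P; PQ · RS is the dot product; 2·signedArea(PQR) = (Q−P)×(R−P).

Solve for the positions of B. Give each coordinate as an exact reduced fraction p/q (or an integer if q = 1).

B = (8, -20/3)

1. B_x = 8  [CA ∥ BE ∩ AE ∥ CB]
2. B_y = -20/3  [CA ∥ BE ∩ AE ∥ CB]
   → B = (8, -20/3)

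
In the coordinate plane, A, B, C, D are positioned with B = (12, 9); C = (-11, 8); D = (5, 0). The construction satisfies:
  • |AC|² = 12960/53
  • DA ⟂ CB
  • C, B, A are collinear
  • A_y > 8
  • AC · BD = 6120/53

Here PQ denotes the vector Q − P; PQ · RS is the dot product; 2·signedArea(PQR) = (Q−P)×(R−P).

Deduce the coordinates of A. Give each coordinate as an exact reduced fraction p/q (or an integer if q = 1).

1. A_x = 245/53  [C, B, A are collinear ∩ DA ⟂ CB]
2. A_y = 460/53  [C, B, A are collinear ∩ DA ⟂ CB]
   → A = (245/53, 460/53)

A = (245/53, 460/53)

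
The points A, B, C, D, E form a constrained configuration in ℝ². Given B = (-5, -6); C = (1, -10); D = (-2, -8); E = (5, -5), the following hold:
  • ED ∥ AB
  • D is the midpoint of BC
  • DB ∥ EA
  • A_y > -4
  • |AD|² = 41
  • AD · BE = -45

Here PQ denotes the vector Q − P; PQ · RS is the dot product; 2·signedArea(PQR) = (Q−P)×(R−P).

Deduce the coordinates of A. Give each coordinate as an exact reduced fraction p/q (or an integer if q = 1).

A = (2, -3)

1. A_x = 2  [ED ∥ AB ∩ DB ∥ EA]
2. A_y = -3  [ED ∥ AB ∩ DB ∥ EA]
   → A = (2, -3)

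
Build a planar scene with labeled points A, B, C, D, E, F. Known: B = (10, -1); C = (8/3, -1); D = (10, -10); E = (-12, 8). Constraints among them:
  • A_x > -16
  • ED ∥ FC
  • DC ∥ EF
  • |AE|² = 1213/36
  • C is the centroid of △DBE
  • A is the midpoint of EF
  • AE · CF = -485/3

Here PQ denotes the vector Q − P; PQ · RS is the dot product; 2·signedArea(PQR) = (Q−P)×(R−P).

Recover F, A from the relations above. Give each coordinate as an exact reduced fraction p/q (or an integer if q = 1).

1. F_x = -58/3  [ED ∥ FC ∩ DC ∥ EF]
2. F_y = 17  [ED ∥ FC ∩ DC ∥ EF]
   → F = (-58/3, 17)
3. A_x = -47/3  [A is the midpoint of EF]
4. A_y = 25/2  [A is the midpoint of EF]
   → A = (-47/3, 25/2)

A = (-47/3, 25/2)
F = (-58/3, 17)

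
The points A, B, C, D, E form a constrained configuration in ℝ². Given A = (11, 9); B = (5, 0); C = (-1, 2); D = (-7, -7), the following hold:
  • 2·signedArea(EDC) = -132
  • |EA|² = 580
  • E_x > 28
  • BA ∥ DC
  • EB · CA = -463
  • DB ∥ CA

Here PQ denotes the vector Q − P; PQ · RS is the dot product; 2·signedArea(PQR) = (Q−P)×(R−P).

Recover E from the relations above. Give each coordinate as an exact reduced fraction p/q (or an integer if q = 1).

E = (29, 25)

1. E_x = 29  [EB · CA = -463 ∩ 2·signedArea(EDC) = -132]
2. E_y = 25  [EB · CA = -463 ∩ 2·signedArea(EDC) = -132]
   → E = (29, 25)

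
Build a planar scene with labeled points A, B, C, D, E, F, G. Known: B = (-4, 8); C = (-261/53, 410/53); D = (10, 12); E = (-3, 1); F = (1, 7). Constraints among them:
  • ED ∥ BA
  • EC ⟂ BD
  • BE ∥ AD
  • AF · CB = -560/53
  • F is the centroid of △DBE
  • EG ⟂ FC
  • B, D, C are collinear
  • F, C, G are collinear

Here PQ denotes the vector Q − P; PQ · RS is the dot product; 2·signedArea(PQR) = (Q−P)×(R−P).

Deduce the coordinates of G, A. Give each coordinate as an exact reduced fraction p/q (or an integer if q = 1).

A = (9, 19)
G = (-220791/100117, 740677/100117)

1. G_x = -220791/100117  [F, C, G are collinear ∩ EG ⟂ FC]
2. G_y = 740677/100117  [F, C, G are collinear ∩ EG ⟂ FC]
   → G = (-220791/100117, 740677/100117)
3. A_x = 9  [BE ∥ AD ∩ ED ∥ BA]
4. A_y = 19  [BE ∥ AD ∩ ED ∥ BA]
   → A = (9, 19)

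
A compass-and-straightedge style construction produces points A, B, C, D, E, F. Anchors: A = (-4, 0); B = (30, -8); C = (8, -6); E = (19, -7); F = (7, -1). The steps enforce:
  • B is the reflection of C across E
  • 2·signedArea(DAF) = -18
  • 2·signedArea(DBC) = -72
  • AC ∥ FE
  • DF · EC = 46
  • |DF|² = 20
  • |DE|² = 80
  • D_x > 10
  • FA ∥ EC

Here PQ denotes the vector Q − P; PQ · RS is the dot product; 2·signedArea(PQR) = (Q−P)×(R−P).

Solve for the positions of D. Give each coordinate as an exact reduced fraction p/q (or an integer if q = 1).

1. D_x = 11  [2·signedArea(DAF) = -18 ∩ DF · EC = 46]
2. D_y = -3  [2·signedArea(DAF) = -18 ∩ DF · EC = 46]
   → D = (11, -3)

D = (11, -3)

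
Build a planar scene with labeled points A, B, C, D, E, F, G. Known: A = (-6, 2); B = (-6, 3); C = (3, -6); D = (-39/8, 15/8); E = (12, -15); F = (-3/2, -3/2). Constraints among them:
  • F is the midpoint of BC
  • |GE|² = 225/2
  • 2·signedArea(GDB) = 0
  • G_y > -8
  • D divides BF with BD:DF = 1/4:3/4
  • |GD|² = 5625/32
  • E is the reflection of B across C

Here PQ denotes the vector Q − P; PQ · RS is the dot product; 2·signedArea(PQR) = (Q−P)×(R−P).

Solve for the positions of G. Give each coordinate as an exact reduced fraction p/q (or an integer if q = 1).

G = (9/2, -15/2)

1. G_x = 9/2  [line -9/8·x + -9/8·y + -27/8 = 0 ∩ |GE|² = 225/2]
2. G_y = -15/2  [line -9/8·x + -9/8·y + -27/8 = 0 ∩ |GE|² = 225/2]
   → G = (9/2, -15/2)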